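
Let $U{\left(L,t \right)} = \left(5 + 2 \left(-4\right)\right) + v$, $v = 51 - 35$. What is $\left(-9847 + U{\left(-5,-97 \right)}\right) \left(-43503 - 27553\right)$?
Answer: $698764704$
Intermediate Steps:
$v = 16$ ($v = 51 - 35 = 16$)
$U{\left(L,t \right)} = 13$ ($U{\left(L,t \right)} = \left(5 + 2 \left(-4\right)\right) + 16 = \left(5 - 8\right) + 16 = -3 + 16 = 13$)
$\left(-9847 + U{\left(-5,-97 \right)}\right) \left(-43503 - 27553\right) = \left(-9847 + 13\right) \left(-43503 - 27553\right) = \left(-9834\right) \left(-71056\right) = 698764704$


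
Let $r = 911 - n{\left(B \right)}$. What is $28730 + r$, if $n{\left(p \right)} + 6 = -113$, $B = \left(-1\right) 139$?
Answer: $29760$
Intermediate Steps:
$B = -139$
$n{\left(p \right)} = -119$ ($n{\left(p \right)} = -6 - 113 = -119$)
$r = 1030$ ($r = 911 - -119 = 911 + 119 = 1030$)
$28730 + r = 28730 + 1030 = 29760$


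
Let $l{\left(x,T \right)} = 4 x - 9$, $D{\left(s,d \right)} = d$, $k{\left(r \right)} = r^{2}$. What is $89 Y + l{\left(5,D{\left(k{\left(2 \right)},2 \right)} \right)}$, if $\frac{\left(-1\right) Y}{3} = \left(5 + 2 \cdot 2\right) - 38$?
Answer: $7754$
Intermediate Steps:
$l{\left(x,T \right)} = -9 + 4 x$
$Y = 87$ ($Y = - 3 \left(\left(5 + 2 \cdot 2\right) - 38\right) = - 3 \left(\left(5 + 4\right) - 38\right) = - 3 \left(9 - 38\right) = \left(-3\right) \left(-29\right) = 87$)
$89 Y + l{\left(5,D{\left(k{\left(2 \right)},2 \right)} \right)} = 89 \cdot 87 + \left(-9 + 4 \cdot 5\right) = 7743 + \left(-9 + 20\right) = 7743 + 11 = 7754$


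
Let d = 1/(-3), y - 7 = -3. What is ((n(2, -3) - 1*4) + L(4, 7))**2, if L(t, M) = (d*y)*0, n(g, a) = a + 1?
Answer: 36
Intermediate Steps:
y = 4 (y = 7 - 3 = 4)
n(g, a) = 1 + a
d = -1/3 ≈ -0.33333
L(t, M) = 0 (L(t, M) = -1/3*4*0 = -4/3*0 = 0)
((n(2, -3) - 1*4) + L(4, 7))**2 = (((1 - 3) - 1*4) + 0)**2 = ((-2 - 4) + 0)**2 = (-6 + 0)**2 = (-6)**2 = 36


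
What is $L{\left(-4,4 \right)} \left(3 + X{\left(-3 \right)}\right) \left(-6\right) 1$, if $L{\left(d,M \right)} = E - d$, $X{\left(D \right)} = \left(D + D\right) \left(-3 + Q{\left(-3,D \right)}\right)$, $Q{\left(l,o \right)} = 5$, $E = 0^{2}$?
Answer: $216$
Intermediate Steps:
$E = 0$
$X{\left(D \right)} = 4 D$ ($X{\left(D \right)} = \left(D + D\right) \left(-3 + 5\right) = 2 D 2 = 4 D$)
$L{\left(d,M \right)} = - d$ ($L{\left(d,M \right)} = 0 - d = - d$)
$L{\left(-4,4 \right)} \left(3 + X{\left(-3 \right)}\right) \left(-6\right) 1 = \left(-1\right) \left(-4\right) \left(3 + 4 \left(-3\right)\right) \left(-6\right) 1 = 4 \left(3 - 12\right) \left(-6\right) 1 = 4 \left(-9\right) \left(-6\right) 1 = \left(-36\right) \left(-6\right) 1 = 216 \cdot 1 = 216$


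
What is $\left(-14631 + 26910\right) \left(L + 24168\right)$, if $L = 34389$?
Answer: $719021403$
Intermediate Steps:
$\left(-14631 + 26910\right) \left(L + 24168\right) = \left(-14631 + 26910\right) \left(34389 + 24168\right) = 12279 \cdot 58557 = 719021403$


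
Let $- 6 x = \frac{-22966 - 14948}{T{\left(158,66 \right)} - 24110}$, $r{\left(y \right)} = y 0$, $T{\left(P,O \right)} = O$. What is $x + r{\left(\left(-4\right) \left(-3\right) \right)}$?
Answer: $- \frac{6319}{24044} \approx -0.26281$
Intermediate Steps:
$r{\left(y \right)} = 0$
$x = - \frac{6319}{24044}$ ($x = - \frac{\left(-22966 - 14948\right) \frac{1}{66 - 24110}}{6} = - \frac{\left(-37914\right) \frac{1}{-24044}}{6} = - \frac{\left(-37914\right) \left(- \frac{1}{24044}\right)}{6} = \left(- \frac{1}{6}\right) \frac{18957}{12022} = - \frac{6319}{24044} \approx -0.26281$)
$x + r{\left(\left(-4\right) \left(-3\right) \right)} = - \frac{6319}{24044} + 0 = - \frac{6319}{24044}$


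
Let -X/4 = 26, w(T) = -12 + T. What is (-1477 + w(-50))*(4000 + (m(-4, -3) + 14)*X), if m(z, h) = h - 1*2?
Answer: -4715496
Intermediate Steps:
X = -104 (X = -4*26 = -104)
m(z, h) = -2 + h (m(z, h) = h - 2 = -2 + h)
(-1477 + w(-50))*(4000 + (m(-4, -3) + 14)*X) = (-1477 + (-12 - 50))*(4000 + ((-2 - 3) + 14)*(-104)) = (-1477 - 62)*(4000 + (-5 + 14)*(-104)) = -1539*(4000 + 9*(-104)) = -1539*(4000 - 936) = -1539*3064 = -4715496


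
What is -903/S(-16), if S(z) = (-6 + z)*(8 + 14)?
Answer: 903/484 ≈ 1.8657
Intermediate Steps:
S(z) = -132 + 22*z (S(z) = (-6 + z)*22 = -132 + 22*z)
-903/S(-16) = -903/(-132 + 22*(-16)) = -903/(-132 - 352) = -903/(-484) = -903*(-1/484) = 903/484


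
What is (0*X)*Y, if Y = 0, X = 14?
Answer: 0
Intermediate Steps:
(0*X)*Y = (0*14)*0 = 0*0 = 0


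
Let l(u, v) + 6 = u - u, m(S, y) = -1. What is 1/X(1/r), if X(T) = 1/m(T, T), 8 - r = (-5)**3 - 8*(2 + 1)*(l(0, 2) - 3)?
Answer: -1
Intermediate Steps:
l(u, v) = -6 (l(u, v) = -6 + (u - u) = -6 + 0 = -6)
r = -83 (r = 8 - ((-5)**3 - 8*(2 + 1)*(-6 - 3)) = 8 - (-125 - 24*(-9)) = 8 - (-125 - 8*(-27)) = 8 - (-125 + 216) = 8 - 1*91 = 8 - 91 = -83)
X(T) = -1 (X(T) = 1/(-1) = -1)
1/X(1/r) = 1/(-1) = -1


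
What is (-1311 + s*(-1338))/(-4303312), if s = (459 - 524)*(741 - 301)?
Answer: -38265489/4303312 ≈ -8.8921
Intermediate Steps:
s = -28600 (s = -65*440 = -28600)
(-1311 + s*(-1338))/(-4303312) = (-1311 - 28600*(-1338))/(-4303312) = (-1311 + 38266800)*(-1/4303312) = 38265489*(-1/4303312) = -38265489/4303312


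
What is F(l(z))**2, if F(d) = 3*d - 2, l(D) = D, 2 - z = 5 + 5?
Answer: 676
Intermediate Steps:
z = -8 (z = 2 - (5 + 5) = 2 - 1*10 = 2 - 10 = -8)
F(d) = -2 + 3*d
F(l(z))**2 = (-2 + 3*(-8))**2 = (-2 - 24)**2 = (-26)**2 = 676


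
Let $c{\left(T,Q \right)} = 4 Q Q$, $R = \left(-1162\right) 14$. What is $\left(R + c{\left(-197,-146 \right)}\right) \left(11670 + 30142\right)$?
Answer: $2884860752$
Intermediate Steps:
$R = -16268$
$c{\left(T,Q \right)} = 4 Q^{2}$
$\left(R + c{\left(-197,-146 \right)}\right) \left(11670 + 30142\right) = \left(-16268 + 4 \left(-146\right)^{2}\right) \left(11670 + 30142\right) = \left(-16268 + 4 \cdot 21316\right) 41812 = \left(-16268 + 85264\right) 41812 = 68996 \cdot 41812 = 2884860752$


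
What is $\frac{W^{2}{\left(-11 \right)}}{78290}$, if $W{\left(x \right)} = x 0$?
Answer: $0$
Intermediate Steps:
$W{\left(x \right)} = 0$
$\frac{W^{2}{\left(-11 \right)}}{78290} = \frac{0^{2}}{78290} = 0 \cdot \frac{1}{78290} = 0$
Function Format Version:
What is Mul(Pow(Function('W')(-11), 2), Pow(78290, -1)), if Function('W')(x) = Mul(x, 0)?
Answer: 0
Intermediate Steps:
Function('W')(x) = 0
Mul(Pow(Function('W')(-11), 2), Pow(78290, -1)) = Mul(Pow(0, 2), Pow(78290, -1)) = Mul(0, Rational(1, 78290)) = 0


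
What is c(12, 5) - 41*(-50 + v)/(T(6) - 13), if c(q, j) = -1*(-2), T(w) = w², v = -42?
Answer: 166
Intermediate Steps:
c(q, j) = 2
c(12, 5) - 41*(-50 + v)/(T(6) - 13) = 2 - 41*(-50 - 42)/(6² - 13) = 2 - (-3772)/(36 - 13) = 2 - (-3772)/23 = 2 - 41*(-4) = 2 + 164 = 166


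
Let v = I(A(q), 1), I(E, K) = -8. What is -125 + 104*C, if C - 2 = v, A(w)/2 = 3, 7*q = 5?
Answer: -749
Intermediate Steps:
q = 5/7 (q = (⅐)*5 = 5/7 ≈ 0.71429)
A(w) = 6 (A(w) = 2*3 = 6)
v = -8
C = -6 (C = 2 - 8 = -6)
-125 + 104*C = -125 + 104*(-6) = -125 - 624 = -749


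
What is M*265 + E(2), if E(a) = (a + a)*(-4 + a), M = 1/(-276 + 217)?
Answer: -737/59 ≈ -12.492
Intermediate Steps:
M = -1/59 (M = 1/(-59) = -1/59 ≈ -0.016949)
E(a) = 2*a*(-4 + a) (E(a) = (2*a)*(-4 + a) = 2*a*(-4 + a))
M*265 + E(2) = -1/59*265 + 2*2*(-4 + 2) = -265/59 + 2*2*(-2) = -265/59 - 8 = -737/59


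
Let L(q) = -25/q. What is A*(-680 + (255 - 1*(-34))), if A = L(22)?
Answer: 9775/22 ≈ 444.32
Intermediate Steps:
A = -25/22 ≈ -1.1364
A*(-680 + (255 - 1*(-34))) = -25*(-680 + (255 - 1*(-34)))/22 = -25*(-680 + (255 + 34))/22 = -25*(-680 + 289)/22 = -25/22*(-391) = 9775/22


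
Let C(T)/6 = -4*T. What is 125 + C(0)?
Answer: 125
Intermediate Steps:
C(T) = -24*T (C(T) = 6*(-4*T) = -24*T)
125 + C(0) = 125 - 24*0 = 125 + 0 = 125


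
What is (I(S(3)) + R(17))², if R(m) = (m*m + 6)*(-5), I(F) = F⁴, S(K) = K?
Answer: 1943236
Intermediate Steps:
R(m) = -30 - 5*m² (R(m) = (m² + 6)*(-5) = (6 + m²)*(-5) = -30 - 5*m²)
(I(S(3)) + R(17))² = (3⁴ + (-30 - 5*17²))² = (81 + (-30 - 5*289))² = (81 + (-30 - 1445))² = (81 - 1475)² = (-1394)² = 1943236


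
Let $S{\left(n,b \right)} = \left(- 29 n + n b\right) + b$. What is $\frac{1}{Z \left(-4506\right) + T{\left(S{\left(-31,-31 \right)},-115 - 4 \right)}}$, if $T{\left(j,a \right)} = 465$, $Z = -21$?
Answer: $\frac{1}{95091} \approx 1.0516 \cdot 10^{-5}$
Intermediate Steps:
$S{\left(n,b \right)} = b - 29 n + b n$ ($S{\left(n,b \right)} = \left(- 29 n + b n\right) + b = b - 29 n + b n$)
$\frac{1}{Z \left(-4506\right) + T{\left(S{\left(-31,-31 \right)},-115 - 4 \right)}} = \frac{1}{\left(-21\right) \left(-4506\right) + 465} = \frac{1}{94626 + 465} = \frac{1}{95091}$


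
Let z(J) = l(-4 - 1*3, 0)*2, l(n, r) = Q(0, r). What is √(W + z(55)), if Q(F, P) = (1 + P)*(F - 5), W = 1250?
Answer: 2*√310 ≈ 35.214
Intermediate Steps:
Q(F, P) = (1 + P)*(-5 + F)
l(n, r) = -5 - 5*r (l(n, r) = -5 + 0 - 5*r + 0*r = -5 + 0 - 5*r + 0 = -5 - 5*r)
z(J) = -10 (z(J) = (-5 - 5*0)*2 = (-5 + 0)*2 = -5*2 = -10)
√(W + z(55)) = √(1250 - 10) = √1240 = 2*√310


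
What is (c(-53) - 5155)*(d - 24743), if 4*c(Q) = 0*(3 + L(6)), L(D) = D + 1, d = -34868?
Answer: 307294705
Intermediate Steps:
L(D) = 1 + D
c(Q) = 0 (c(Q) = (0*(3 + (1 + 6)))/4 = (0*(3 + 7))/4 = (0*10)/4 = (¼)*0 = 0)
(c(-53) - 5155)*(d - 24743) = (0 - 5155)*(-34868 - 24743) = -5155*(-59611) = 307294705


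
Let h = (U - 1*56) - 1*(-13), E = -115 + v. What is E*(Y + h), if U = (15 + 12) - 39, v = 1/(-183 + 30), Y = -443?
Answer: 2920936/51 ≈ 57273.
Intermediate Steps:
v = -1/153 (v = 1/(-153) = -1/153 ≈ -0.0065359)
E = -17596/153 (E = -115 - 1/153 = -17596/153 ≈ -115.01)
U = -12 (U = 27 - 39 = -12)
h = -55 (h = (-12 - 1*56) - 1*(-13) = (-12 - 56) + 13 = -68 + 13 = -55)
E*(Y + h) = -17596*(-443 - 55)/153 = -17596/153*(-498) = 2920936/51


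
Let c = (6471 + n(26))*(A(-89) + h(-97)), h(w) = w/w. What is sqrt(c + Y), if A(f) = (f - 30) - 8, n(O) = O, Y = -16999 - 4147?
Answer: 2*I*sqrt(209942) ≈ 916.39*I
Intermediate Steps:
Y = -21146
h(w) = 1
A(f) = -38 + f (A(f) = (-30 + f) - 8 = -38 + f)
c = -818622 (c = (6471 + 26)*((-38 - 89) + 1) = 6497*(-127 + 1) = 6497*(-126) = -818622)
sqrt(c + Y) = sqrt(-818622 - 21146) = sqrt(-839768) = 2*I*sqrt(209942)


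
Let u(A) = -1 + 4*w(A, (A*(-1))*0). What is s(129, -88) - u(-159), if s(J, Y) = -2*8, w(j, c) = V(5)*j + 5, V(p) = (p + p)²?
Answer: 63565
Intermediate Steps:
V(p) = 4*p² (V(p) = (2*p)² = 4*p²)
w(j, c) = 5 + 100*j (w(j, c) = (4*5²)*j + 5 = (4*25)*j + 5 = 100*j + 5 = 5 + 100*j)
s(J, Y) = -16
u(A) = 19 + 400*A (u(A) = -1 + 4*(5 + 100*A) = -1 + (20 + 400*A) = 19 + 400*A)
s(129, -88) - u(-159) = -16 - (19 + 400*(-159)) = -16 - (19 - 63600) = -16 - 1*(-63581) = -16 + 63581 = 63565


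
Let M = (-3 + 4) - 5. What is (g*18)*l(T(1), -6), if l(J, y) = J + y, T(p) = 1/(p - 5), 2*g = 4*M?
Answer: 900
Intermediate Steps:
M = -4 (M = 1 - 5 = -4)
g = -8 (g = (4*(-4))/2 = (½)*(-16) = -8)
T(p) = 1/(-5 + p)
(g*18)*l(T(1), -6) = (-8*18)*(1/(-5 + 1) - 6) = -144*(1/(-4) - 6) = -144*(-¼ - 6) = -144*(-25/4) = 900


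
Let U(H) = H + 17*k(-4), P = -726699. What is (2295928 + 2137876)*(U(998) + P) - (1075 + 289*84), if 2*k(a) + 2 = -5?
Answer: -3217879833293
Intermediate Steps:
k(a) = -7/2 (k(a) = -1 + (½)*(-5) = -1 - 5/2 = -7/2)
U(H) = -119/2 + H (U(H) = H + 17*(-7/2) = H - 119/2 = -119/2 + H)
(2295928 + 2137876)*(U(998) + P) - (1075 + 289*84) = (2295928 + 2137876)*((-119/2 + 998) - 726699) - (1075 + 289*84) = 4433804*(1877/2 - 726699) - (1075 + 24276) = 4433804*(-1451521/2) - 1*25351 = -3217879807942 - 25351 = -3217879833293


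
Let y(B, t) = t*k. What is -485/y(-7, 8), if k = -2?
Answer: 485/16 ≈ 30.313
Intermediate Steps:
y(B, t) = -2*t (y(B, t) = t*(-2) = -2*t)
-485/y(-7, 8) = -485/((-2*8)) = -485/(-16) = -485*(-1/16) = 485/16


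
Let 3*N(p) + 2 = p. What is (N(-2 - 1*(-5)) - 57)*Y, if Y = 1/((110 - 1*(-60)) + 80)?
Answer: -17/75 ≈ -0.22667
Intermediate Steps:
N(p) = -2/3 + p/3
Y = 1/250 (Y = 1/((110 + 60) + 80) = 1/(170 + 80) = 1/250 ≈ 0.0040000)
(N(-2 - 1*(-5)) - 57)*Y = ((-2/3 + (-2 - 1*(-5))/3) - 57)*(1/250) = ((-2/3 + (-2 + 5)/3) - 57)*(1/250) = ((-2/3 + (1/3)*3) - 57)*(1/250) = ((-2/3 + 1) - 57)*(1/250) = (1/3 - 57)*(1/250) = -170/3*1/250 = -17/75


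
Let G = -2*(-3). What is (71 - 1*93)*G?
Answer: -132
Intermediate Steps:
G = 6
(71 - 1*93)*G = (71 - 1*93)*6 = (71 - 93)*6 = -22*6 = -132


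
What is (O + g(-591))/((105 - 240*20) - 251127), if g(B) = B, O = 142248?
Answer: -47219/85274 ≈ -0.55373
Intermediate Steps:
(O + g(-591))/((105 - 240*20) - 251127) = (142248 - 591)/((105 - 240*20) - 251127) = 141657/((105 - 4800) - 251127) = 141657/(-4695 - 251127) = 141657/(-255822) = 141657*(-1/255822) = -47219/85274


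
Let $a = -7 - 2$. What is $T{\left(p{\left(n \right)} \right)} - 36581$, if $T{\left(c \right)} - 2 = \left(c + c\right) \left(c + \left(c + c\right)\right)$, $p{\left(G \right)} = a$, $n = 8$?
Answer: $-36093$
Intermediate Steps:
$a = -9$ ($a = -7 - 2 = -9$)
$p{\left(G \right)} = -9$
$T{\left(c \right)} = 2 + 6 c^{2}$ ($T{\left(c \right)} = 2 + \left(c + c\right) \left(c + \left(c + c\right)\right) = 2 + 2 c \left(c + 2 c\right) = 2 + 2 c 3 c = 2 + 6 c^{2}$)
$T{\left(p{\left(n \right)} \right)} - 36581 = \left(2 + 6 \left(-9\right)^{2}\right) - 36581 = \left(2 + 6 \cdot 81\right) - 36581 = \left(2 + 486\right) - 36581 = 488 - 36581 = -36093$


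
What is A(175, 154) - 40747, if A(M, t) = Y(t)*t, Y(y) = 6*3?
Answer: -37975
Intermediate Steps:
Y(y) = 18
A(M, t) = 18*t
A(175, 154) - 40747 = 18*154 - 40747 = 2772 - 40747 = -37975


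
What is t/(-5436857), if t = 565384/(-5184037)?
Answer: 565384/28184867851709 ≈ 2.0060e-8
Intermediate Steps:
t = -565384/5184037 (t = 565384*(-1/5184037) = -565384/5184037 ≈ -0.10906)
t/(-5436857) = -565384/5184037/(-5436857) = -565384/5184037*(-1/5436857) = 565384/28184867851709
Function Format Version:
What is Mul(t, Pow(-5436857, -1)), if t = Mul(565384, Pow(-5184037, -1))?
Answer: Rational(565384, 28184867851709) ≈ 2.0060e-8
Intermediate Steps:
t = Rational(-565384, 5184037) (t = Mul(565384, Rational(-1, 5184037)) = Rational(-565384, 5184037) ≈ -0.10906)
Mul(t, Pow(-5436857, -1)) = Mul(Rational(-565384, 5184037), Pow(-5436857, -1)) = Mul(Rational(-565384, 5184037), Rational(-1, 5436857)) = Rational(565384, 28184867851709)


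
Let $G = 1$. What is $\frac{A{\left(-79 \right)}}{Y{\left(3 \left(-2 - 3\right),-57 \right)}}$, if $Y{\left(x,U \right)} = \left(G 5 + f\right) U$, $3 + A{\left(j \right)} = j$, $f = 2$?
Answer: $\frac{82}{399} \approx 0.20551$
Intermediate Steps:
$A{\left(j \right)} = -3 + j$
$Y{\left(x,U \right)} = 7 U$ ($Y{\left(x,U \right)} = \left(1 \cdot 5 + 2\right) U = \left(5 + 2\right) U = 7 U$)
$\frac{A{\left(-79 \right)}}{Y{\left(3 \left(-2 - 3\right),-57 \right)}} = \frac{-3 - 79}{7 \left(-57\right)} = - \frac{82}{-399} = \left(-82\right) \left(- \frac{1}{399}\right) = \frac{82}{399}$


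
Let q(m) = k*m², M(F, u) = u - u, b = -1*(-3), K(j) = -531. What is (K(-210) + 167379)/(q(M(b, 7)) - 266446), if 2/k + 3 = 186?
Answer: -83424/133223 ≈ -0.62620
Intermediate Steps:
k = 2/183 (k = 2/(-3 + 186) = 2/183 ≈ 0.010929)
b = 3
M(F, u) = 0
q(m) = 2*m²/183
(K(-210) + 167379)/(q(M(b, 7)) - 266446) = (-531 + 167379)/((2/183)*0² - 266446) = 166848/((2/183)*0 - 266446) = 166848/(0 - 266446) = 166848/(-266446) = 166848*(-1/266446) = -83424/133223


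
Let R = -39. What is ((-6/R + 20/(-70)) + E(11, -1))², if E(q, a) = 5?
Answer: 196249/8281 ≈ 23.699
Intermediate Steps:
((-6/R + 20/(-70)) + E(11, -1))² = ((-6/(-39) + 20/(-70)) + 5)² = ((-6*(-1/39) + 20*(-1/70)) + 5)² = ((2/13 - 2/7) + 5)² = (-12/91 + 5)² = (443/91)² = 196249/8281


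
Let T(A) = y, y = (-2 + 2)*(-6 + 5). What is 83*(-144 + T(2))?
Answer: -11952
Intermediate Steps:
y = 0 (y = 0*(-1) = 0)
T(A) = 0
83*(-144 + T(2)) = 83*(-144 + 0) = 83*(-144) = -11952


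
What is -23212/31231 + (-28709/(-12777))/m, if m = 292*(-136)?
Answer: -11778670610267/15846616395744 ≈ -0.74329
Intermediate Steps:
m = -39712
-23212/31231 + (-28709/(-12777))/m = -23212/31231 - 28709/(-12777)/(-39712) = -23212*1/31231 - 28709*(-1/12777)*(-1/39712) = -23212/31231 + (28709/12777)*(-1/39712) = -23212/31231 - 28709/507400224 = -11778670610267/15846616395744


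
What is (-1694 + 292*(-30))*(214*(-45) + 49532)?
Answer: -417135508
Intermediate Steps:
(-1694 + 292*(-30))*(214*(-45) + 49532) = (-1694 - 8760)*(-9630 + 49532) = -10454*39902 = -417135508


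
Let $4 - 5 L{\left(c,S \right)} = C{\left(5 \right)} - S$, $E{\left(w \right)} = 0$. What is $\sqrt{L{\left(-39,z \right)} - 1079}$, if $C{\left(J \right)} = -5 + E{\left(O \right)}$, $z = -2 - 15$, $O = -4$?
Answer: $\frac{i \sqrt{27015}}{5} \approx 32.872 i$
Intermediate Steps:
$z = -17$ ($z = -2 - 15 = -17$)
$C{\left(J \right)} = -5$ ($C{\left(J \right)} = -5 + 0 = -5$)
$L{\left(c,S \right)} = \frac{9}{5} + \frac{S}{5}$ ($L{\left(c,S \right)} = \frac{4}{5} - \frac{-5 - S}{5} = \frac{4}{5} + \left(1 + \frac{S}{5}\right) = \frac{9}{5} + \frac{S}{5}$)
$\sqrt{L{\left(-39,z \right)} - 1079} = \sqrt{\left(\frac{9}{5} + \frac{1}{5} \left(-17\right)\right) - 1079} = \sqrt{\left(\frac{9}{5} - \frac{17}{5}\right) - 1079} = \sqrt{- \frac{8}{5} - 1079} = \sqrt{- \frac{5403}{5}} = \frac{i \sqrt{27015}}{5}$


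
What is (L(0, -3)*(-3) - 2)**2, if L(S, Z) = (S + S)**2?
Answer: 4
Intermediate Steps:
L(S, Z) = 4*S**2 (L(S, Z) = (2*S)**2 = 4*S**2)
(L(0, -3)*(-3) - 2)**2 = ((4*0**2)*(-3) - 2)**2 = ((4*0)*(-3) - 2)**2 = (0*(-3) - 2)**2 = (0 - 2)**2 = (-2)**2 = 4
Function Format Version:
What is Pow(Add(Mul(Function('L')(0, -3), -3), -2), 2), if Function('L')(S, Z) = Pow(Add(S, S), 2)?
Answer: 4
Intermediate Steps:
Function('L')(S, Z) = Mul(4, Pow(S, 2)) (Function('L')(S, Z) = Pow(Mul(2, S), 2) = Mul(4, Pow(S, 2)))
Pow(Add(Mul(Function('L')(0, -3), -3), -2), 2) = Pow(Add(Mul(Mul(4, Pow(0, 2)), -3), -2), 2) = Pow(Add(Mul(Mul(4, 0), -3), -2), 2) = Pow(Add(Mul(0, -3), -2), 2) = Pow(Add(0, -2), 2) = Pow(-2, 2) = 4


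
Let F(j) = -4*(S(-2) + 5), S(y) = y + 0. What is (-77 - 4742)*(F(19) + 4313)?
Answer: -20726519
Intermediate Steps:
S(y) = y
F(j) = -12 (F(j) = -4*(-2 + 5) = -4*3 = -12)
(-77 - 4742)*(F(19) + 4313) = (-77 - 4742)*(-12 + 4313) = -4819*4301 = -20726519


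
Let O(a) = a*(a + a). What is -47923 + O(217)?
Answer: 46255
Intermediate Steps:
O(a) = 2*a**2 (O(a) = a*(2*a) = 2*a**2)
-47923 + O(217) = -47923 + 2*217**2 = -47923 + 2*47089 = -47923 + 94178 = 46255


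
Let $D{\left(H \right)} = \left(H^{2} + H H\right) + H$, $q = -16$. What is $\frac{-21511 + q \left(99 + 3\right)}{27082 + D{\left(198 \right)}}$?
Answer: $- \frac{23143}{105688} \approx -0.21897$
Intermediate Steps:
$D{\left(H \right)} = H + 2 H^{2}$ ($D{\left(H \right)} = \left(H^{2} + H^{2}\right) + H = 2 H^{2} + H = H + 2 H^{2}$)
$\frac{-21511 + q \left(99 + 3\right)}{27082 + D{\left(198 \right)}} = \frac{-21511 - 16 \left(99 + 3\right)}{27082 + 198 \left(1 + 2 \cdot 198\right)} = \frac{-21511 - 1632}{27082 + 198 \left(1 + 396\right)} = \frac{-21511 - 1632}{27082 + 198 \cdot 397} = - \frac{23143}{27082 + 78606} = - \frac{23143}{105688}$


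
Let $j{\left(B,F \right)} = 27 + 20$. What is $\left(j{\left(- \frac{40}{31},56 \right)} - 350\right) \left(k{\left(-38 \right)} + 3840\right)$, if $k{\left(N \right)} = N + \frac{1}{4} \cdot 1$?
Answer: $- \frac{4608327}{4} \approx -1.1521 \cdot 10^{6}$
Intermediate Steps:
$j{\left(B,F \right)} = 47$
$k{\left(N \right)} = \frac{1}{4} + N$ ($k{\left(N \right)} = N + \frac{1}{4} \cdot 1 = N + \frac{1}{4} = \frac{1}{4} + N$)
$\left(j{\left(- \frac{40}{31},56 \right)} - 350\right) \left(k{\left(-38 \right)} + 3840\right) = \left(47 - 350\right) \left(\left(\frac{1}{4} - 38\right) + 3840\right) = - 303 \left(- \frac{151}{4} + 3840\right) = \left(-303\right) \frac{15209}{4} = - \frac{4608327}{4}$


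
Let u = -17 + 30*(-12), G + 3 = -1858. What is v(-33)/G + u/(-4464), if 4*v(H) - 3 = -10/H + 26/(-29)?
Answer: 222952727/2650093776 ≈ 0.084130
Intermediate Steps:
G = -1861 (G = -3 - 1858 = -1861)
v(H) = 61/116 - 5/(2*H) (v(H) = ¾ + (-10/H + 26/(-29))/4 = ¾ + (-10/H + 26*(-1/29))/4 = ¾ + (-10/H - 26/29)/4 = ¾ + (-26/29 - 10/H)/4 = ¾ + (-13/58 - 5/(2*H)) = 61/116 - 5/(2*H))
u = -377 (u = -17 - 360 = -377)
v(-33)/G + u/(-4464) = ((1/116)*(-290 + 61*(-33))/(-33))/(-1861) - 377/(-4464) = ((1/116)*(-1/33)*(-290 - 2013))*(-1/1861) - 377*(-1/4464) = ((1/116)*(-1/33)*(-2303))*(-1/1861) + 377/4464 = (2303/3828)*(-1/1861) + 377/4464 = -2303/7123908 + 377/4464 = 222952727/2650093776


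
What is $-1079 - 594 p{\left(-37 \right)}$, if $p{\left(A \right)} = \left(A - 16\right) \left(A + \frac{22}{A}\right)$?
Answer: $- \frac{43831385}{37} \approx -1.1846 \cdot 10^{6}$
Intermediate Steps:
$p{\left(A \right)} = \left(-16 + A\right) \left(A + \frac{22}{A}\right)$
$-1079 - 594 p{\left(-37 \right)} = -1079 - 594 \left(22 + \left(-37\right)^{2} - \frac{352}{-37} - -592\right) = -1079 - 594 \left(22 + 1369 - - \frac{352}{37} + 592\right) = -1079 - 594 \left(22 + 1369 + \frac{352}{37} + 592\right) = -1079 - \frac{43791462}{37} = - \frac{43831385}{37}$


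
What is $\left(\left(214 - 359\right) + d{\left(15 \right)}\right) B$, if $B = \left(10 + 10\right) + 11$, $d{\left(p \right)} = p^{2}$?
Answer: $2480$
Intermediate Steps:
$B = 31$ ($B = 20 + 11 = 31$)
$\left(\left(214 - 359\right) + d{\left(15 \right)}\right) B = \left(\left(214 - 359\right) + 15^{2}\right) 31 = \left(-145 + 225\right) 31 = 80 \cdot 31 = 2480$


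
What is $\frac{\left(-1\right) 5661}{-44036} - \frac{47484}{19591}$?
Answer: $- \frac{1980100773}{862709276} \approx -2.2952$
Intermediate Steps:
$\frac{\left(-1\right) 5661}{-44036} - \frac{47484}{19591} = \left(-5661\right) \left(- \frac{1}{44036}\right) - \frac{47484}{19591} = \frac{5661}{44036} - \frac{47484}{19591} = - \frac{1980100773}{862709276}$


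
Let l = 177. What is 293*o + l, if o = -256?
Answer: -74831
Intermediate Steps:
293*o + l = 293*(-256) + 177 = -75008 + 177 = -74831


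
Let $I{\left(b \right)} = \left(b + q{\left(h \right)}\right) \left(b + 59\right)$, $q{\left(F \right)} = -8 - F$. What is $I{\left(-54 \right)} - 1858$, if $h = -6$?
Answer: $-2138$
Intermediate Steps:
$I{\left(b \right)} = \left(-2 + b\right) \left(59 + b\right)$ ($I{\left(b \right)} = \left(b - 2\right) \left(b + 59\right) = \left(b + \left(-8 + 6\right)\right) \left(59 + b\right) = \left(b - 2\right) \left(59 + b\right) = \left(-2 + b\right) \left(59 + b\right)$)
$I{\left(-54 \right)} - 1858 = \left(-118 + \left(-54\right)^{2} + 57 \left(-54\right)\right) - 1858 = \left(-118 + 2916 - 3078\right) - 1858 = -280 - 1858 = -2138$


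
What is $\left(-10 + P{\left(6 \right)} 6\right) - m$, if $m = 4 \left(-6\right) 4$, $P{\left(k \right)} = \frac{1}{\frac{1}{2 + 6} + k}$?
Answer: $\frac{4262}{49} \approx 86.98$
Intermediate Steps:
$P{\left(k \right)} = \frac{1}{\frac{1}{8} + k}$
$m = -96$ ($m = \left(-24\right) 4 = -96$)
$\left(-10 + P{\left(6 \right)} 6\right) - m = \left(-10 + \frac{8}{1 + 8 \cdot 6} \cdot 6\right) - -96 = \left(-10 + \frac{8}{1 + 48} \cdot 6\right) + 96 = \left(-10 + \frac{8}{49} \cdot 6\right) + 96 = \left(-10 + \frac{48}{49}\right) + 96 = - \frac{442}{49} + 96 = \frac{4262}{49}$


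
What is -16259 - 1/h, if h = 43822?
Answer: -712501899/43822 ≈ -16259.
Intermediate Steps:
-16259 - 1/h = -16259 - 1/43822 = -712501899/43822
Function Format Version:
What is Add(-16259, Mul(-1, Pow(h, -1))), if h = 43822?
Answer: Rational(-712501899, 43822) ≈ -16259.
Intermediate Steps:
Add(-16259, Mul(-1, Pow(h, -1))) = Add(-16259, Mul(-1, Pow(43822, -1))) = Add(-16259, Mul(-1, Rational(1, 43822))) = Add(-16259, Rational(-1, 43822)) = Rational(-712501899, 43822)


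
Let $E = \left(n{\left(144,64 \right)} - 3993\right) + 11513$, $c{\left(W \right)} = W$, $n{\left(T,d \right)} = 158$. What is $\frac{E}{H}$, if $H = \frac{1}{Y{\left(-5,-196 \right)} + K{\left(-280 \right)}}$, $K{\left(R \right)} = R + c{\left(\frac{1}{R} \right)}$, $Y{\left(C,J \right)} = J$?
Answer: $- \frac{511665759}{140} \approx -3.6548 \cdot 10^{6}$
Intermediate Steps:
$K{\left(R \right)} = R + \frac{1}{R}$
$H = - \frac{280}{133281}$ ($H = \frac{1}{-196 - \left(280 - \frac{1}{-280}\right)} = \frac{1}{-196 - \frac{78401}{280}} = \frac{1}{- \frac{133281}{280}} = - \frac{280}{133281} \approx -0.0021008$)
$E = 7678$ ($E = \left(158 - 3993\right) + 11513 = -3835 + 11513 = 7678$)
$\frac{E}{H} = \frac{7678}{- \frac{280}{133281}} = 7678 \left(- \frac{133281}{280}\right) = - \frac{511665759}{140}$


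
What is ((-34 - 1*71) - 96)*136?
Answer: -27336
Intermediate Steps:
((-34 - 1*71) - 96)*136 = ((-34 - 71) - 96)*136 = (-105 - 96)*136 = -201*136 = -27336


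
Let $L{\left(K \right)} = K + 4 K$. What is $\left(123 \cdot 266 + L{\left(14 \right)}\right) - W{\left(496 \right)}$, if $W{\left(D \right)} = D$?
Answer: $32292$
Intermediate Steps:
$L{\left(K \right)} = 5 K$
$\left(123 \cdot 266 + L{\left(14 \right)}\right) - W{\left(496 \right)} = \left(123 \cdot 266 + 5 \cdot 14\right) - 496 = \left(32718 + 70\right) - 496 = 32788 - 496 = 32292$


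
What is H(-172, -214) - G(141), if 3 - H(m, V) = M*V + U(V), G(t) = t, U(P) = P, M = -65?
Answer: -13834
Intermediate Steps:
H(m, V) = 3 + 64*V (H(m, V) = 3 - (-65*V + V) = 3 - (-64)*V = 3 + 64*V)
H(-172, -214) - G(141) = (3 + 64*(-214)) - 1*141 = (3 - 13696) - 141 = -13693 - 141 = -13834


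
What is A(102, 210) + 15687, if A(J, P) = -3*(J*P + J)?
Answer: -48879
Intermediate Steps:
A(J, P) = -3*J - 3*J*P (A(J, P) = -3*(J + J*P) = -3*J - 3*J*P)
A(102, 210) + 15687 = -3*102*(1 + 210) + 15687 = -3*102*211 + 15687 = -64566 + 15687 = -48879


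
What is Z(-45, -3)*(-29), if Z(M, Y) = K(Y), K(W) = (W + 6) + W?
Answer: 0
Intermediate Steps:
K(W) = 6 + 2*W (K(W) = (6 + W) + W = 6 + 2*W)
Z(M, Y) = 6 + 2*Y
Z(-45, -3)*(-29) = (6 + 2*(-3))*(-29) = (6 - 6)*(-29) = 0*(-29) = 0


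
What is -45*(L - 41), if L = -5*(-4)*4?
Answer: -1755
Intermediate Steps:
L = 80 (L = 20*4 = 80)
-45*(L - 41) = -45*(80 - 41) = -45*39 = -1755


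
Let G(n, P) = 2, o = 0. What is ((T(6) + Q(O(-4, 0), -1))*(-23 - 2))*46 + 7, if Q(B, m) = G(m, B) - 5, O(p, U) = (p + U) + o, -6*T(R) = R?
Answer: 4607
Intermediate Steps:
T(R) = -R/6
O(p, U) = U + p (O(p, U) = (p + U) + 0 = (U + p) + 0 = U + p)
Q(B, m) = -3 (Q(B, m) = 2 - 5 = -3)
((T(6) + Q(O(-4, 0), -1))*(-23 - 2))*46 + 7 = ((-⅙*6 - 3)*(-23 - 2))*46 + 7 = ((-1 - 3)*(-25))*46 + 7 = -4*(-25)*46 + 7 = 100*46 + 7 = 4600 + 7 = 4607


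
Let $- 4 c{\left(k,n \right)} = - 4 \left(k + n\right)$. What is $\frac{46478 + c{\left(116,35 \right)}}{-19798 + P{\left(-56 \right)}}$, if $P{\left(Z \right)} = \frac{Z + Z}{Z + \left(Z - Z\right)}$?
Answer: $- \frac{46629}{19796} \approx -2.3555$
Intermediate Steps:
$c{\left(k,n \right)} = k + n$ ($c{\left(k,n \right)} = - \frac{\left(-4\right) \left(k + n\right)}{4} = - \frac{- 4 k - 4 n}{4} = k + n$)
$P{\left(Z \right)} = 2$ ($P{\left(Z \right)} = \frac{2 Z}{Z + 0} = \frac{2 Z}{Z} = 2$)
$\frac{46478 + c{\left(116,35 \right)}}{-19798 + P{\left(-56 \right)}} = \frac{46478 + \left(116 + 35\right)}{-19798 + 2} = \frac{46478 + 151}{-19796} = 46629 \left(- \frac{1}{19796}\right) = - \frac{46629}{19796}$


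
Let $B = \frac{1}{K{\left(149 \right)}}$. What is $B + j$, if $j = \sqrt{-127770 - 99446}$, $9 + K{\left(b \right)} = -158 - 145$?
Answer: $- \frac{1}{312} + 4 i \sqrt{14201} \approx -0.0032051 + 476.67 i$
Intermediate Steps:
$K{\left(b \right)} = -312$ ($K{\left(b \right)} = -9 - 303 = -312$)
$j = 4 i \sqrt{14201}$ ($j = \sqrt{-227216} = 4 i \sqrt{14201} \approx 476.67 i$)
$B = - \frac{1}{312}$ ($B = \frac{1}{-312} = - \frac{1}{312} \approx -0.0032051$)
$B + j = - \frac{1}{312} + 4 i \sqrt{14201}$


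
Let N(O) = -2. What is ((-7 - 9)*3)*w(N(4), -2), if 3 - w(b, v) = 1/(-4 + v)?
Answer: -152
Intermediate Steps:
w(b, v) = 3 - 1/(-4 + v)
((-7 - 9)*3)*w(N(4), -2) = ((-7 - 9)*3)*((-13 + 3*(-2))/(-4 - 2)) = (-16*3)*((-13 - 6)/(-6)) = -(-8)*(-19) = -48*19/6 = -152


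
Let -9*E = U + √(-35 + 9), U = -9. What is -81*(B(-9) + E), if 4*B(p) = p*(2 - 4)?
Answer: -891/2 + 9*I*√26 ≈ -445.5 + 45.891*I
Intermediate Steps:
B(p) = -p/2 (B(p) = (p*(2 - 4))/4 = (p*(-2))/4 = (-2*p)/4 = -p/2)
E = 1 - I*√26/9 (E = -(-9 + √(-35 + 9))/9 = -(-9 + √(-26))/9 = -(-9 + I*√26)/9 = 1 - I*√26/9 ≈ 1.0 - 0.56656*I)
-81*(B(-9) + E) = -81*(-½*(-9) + (1 - I*√26/9)) = -81*(9/2 + (1 - I*√26/9)) = -81*(11/2 - I*√26/9) = -891/2 + 9*I*√26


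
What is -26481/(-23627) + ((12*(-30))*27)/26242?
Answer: 232629981/310009867 ≈ 0.75040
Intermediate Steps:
-26481/(-23627) + ((12*(-30))*27)/26242 = -26481*(-1/23627) - 360*27*(1/26242) = 26481/23627 - 9720*1/26242 = 26481/23627 - 4860/13121 = 232629981/310009867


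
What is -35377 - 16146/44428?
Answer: -785872751/22214 ≈ -35377.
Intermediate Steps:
-35377 - 16146/44428 = -35377 - 16146*1/44428 = -35377 - 8073/22214 = -785872751/22214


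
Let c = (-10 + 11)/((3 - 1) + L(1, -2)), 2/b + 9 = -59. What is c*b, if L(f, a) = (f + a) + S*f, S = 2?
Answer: -1/102 ≈ -0.0098039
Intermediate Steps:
b = -1/34 (b = 2/(-9 - 59) = 2/(-68) = 2*(-1/68) = -1/34 ≈ -0.029412)
L(f, a) = a + 3*f (L(f, a) = (f + a) + 2*f = (a + f) + 2*f = a + 3*f)
c = ⅓ (c = (-10 + 11)/((3 - 1) + (-2 + 3*1)) = 1/(2 + (-2 + 3)) = 1/(2 + 1) = 1/3 = 1*(⅓) = ⅓ ≈ 0.33333)
c*b = (⅓)*(-1/34) = -1/102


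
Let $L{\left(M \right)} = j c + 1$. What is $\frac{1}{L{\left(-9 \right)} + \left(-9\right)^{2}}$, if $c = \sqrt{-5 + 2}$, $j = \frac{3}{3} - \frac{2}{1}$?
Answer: $\frac{82}{6727} + \frac{i \sqrt{3}}{6727} \approx 0.01219 + 0.00025748 i$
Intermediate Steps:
$j = -1$ ($j = 3 \cdot \frac{1}{3} - 2 = 1 - 2 = -1$)
$c = i \sqrt{3}$ ($c = \sqrt{-3} = i \sqrt{3} \approx 1.732 i$)
$L{\left(M \right)} = 1 - i \sqrt{3}$ ($L{\left(M \right)} = - i \sqrt{3} + 1 = 1 - i \sqrt{3}$)
$\frac{1}{L{\left(-9 \right)} + \left(-9\right)^{2}} = \frac{1}{\left(1 - i \sqrt{3}\right) + \left(-9\right)^{2}} = \frac{1}{\left(1 - i \sqrt{3}\right) + 81} = \frac{1}{82 - i \sqrt{3}}$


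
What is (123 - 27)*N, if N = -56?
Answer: -5376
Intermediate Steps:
(123 - 27)*N = (123 - 27)*(-56) = 96*(-56) = -5376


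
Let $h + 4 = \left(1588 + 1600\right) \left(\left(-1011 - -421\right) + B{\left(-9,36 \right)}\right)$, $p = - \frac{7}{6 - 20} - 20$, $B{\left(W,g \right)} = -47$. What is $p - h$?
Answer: $\frac{4061481}{2} \approx 2.0307 \cdot 10^{6}$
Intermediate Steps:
$p = - \frac{39}{2}$ ($p = - \frac{7}{-14} - 20 = \left(-7\right) \left(- \frac{1}{14}\right) - 20 = \frac{1}{2} - 20 = - \frac{39}{2} \approx -19.5$)
$h = -2030760$ ($h = -4 + \left(1588 + 1600\right) \left(\left(-1011 - -421\right) - 47\right) = -4 + 3188 \left(\left(-1011 + 421\right) - 47\right) = -4 + 3188 \left(-590 - 47\right) = -4 + 3188 \left(-637\right) = -4 - 2030756 = -2030760$)
$p - h = - \frac{39}{2} - -2030760 = - \frac{39}{2} + 2030760 = \frac{4061481}{2}$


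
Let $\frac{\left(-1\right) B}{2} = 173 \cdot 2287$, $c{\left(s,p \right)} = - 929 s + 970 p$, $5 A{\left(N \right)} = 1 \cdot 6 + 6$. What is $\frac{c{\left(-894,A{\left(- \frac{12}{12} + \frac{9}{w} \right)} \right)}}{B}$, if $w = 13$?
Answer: $- \frac{416427}{395651} \approx -1.0525$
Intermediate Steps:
$A{\left(N \right)} = \frac{12}{5}$ ($A{\left(N \right)} = \frac{1 \cdot 6 + 6}{5} = \frac{6 + 6}{5} = \frac{1}{5} \cdot 12 = \frac{12}{5}$)
$B = -791302$ ($B = - 2 \cdot 173 \cdot 2287 = \left(-2\right) 395651 = -791302$)
$\frac{c{\left(-894,A{\left(- \frac{12}{12} + \frac{9}{w} \right)} \right)}}{B} = \frac{\left(-929\right) \left(-894\right) + 970 \cdot \frac{12}{5}}{-791302} = \left(830526 + 2328\right) \left(- \frac{1}{791302}\right) = 832854 \left(- \frac{1}{791302}\right) = - \frac{416427}{395651}$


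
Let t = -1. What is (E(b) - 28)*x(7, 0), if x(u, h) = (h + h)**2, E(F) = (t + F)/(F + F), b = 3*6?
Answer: 0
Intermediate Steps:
b = 18
E(F) = (-1 + F)/(2*F) (E(F) = (-1 + F)/(F + F) = (-1 + F)/((2*F)) = (-1 + F)*(1/(2*F)) = (-1 + F)/(2*F))
x(u, h) = 4*h**2 (x(u, h) = (2*h)**2 = 4*h**2)
(E(b) - 28)*x(7, 0) = ((1/2)*(-1 + 18)/18 - 28)*(4*0**2) = ((1/2)*(1/18)*17 - 28)*(4*0) = (17/36 - 28)*0 = -991/36*0 = 0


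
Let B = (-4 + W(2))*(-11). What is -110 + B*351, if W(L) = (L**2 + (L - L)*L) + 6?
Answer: -23276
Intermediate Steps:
W(L) = 6 + L**2 (W(L) = (L**2 + 0*L) + 6 = (L**2 + 0) + 6 = L**2 + 6 = 6 + L**2)
B = -66 (B = (-4 + (6 + 2**2))*(-11) = (-4 + (6 + 4))*(-11) = (-4 + 10)*(-11) = 6*(-11) = -66)
-110 + B*351 = -110 - 66*351 = -110 - 23166 = -23276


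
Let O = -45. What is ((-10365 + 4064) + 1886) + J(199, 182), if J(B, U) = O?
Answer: -4460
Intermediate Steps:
J(B, U) = -45
((-10365 + 4064) + 1886) + J(199, 182) = ((-10365 + 4064) + 1886) - 45 = (-6301 + 1886) - 45 = -4415 - 45 = -4460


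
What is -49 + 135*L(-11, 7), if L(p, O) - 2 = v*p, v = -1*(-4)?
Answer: -5719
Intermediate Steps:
v = 4
L(p, O) = 2 + 4*p
-49 + 135*L(-11, 7) = -49 + 135*(2 + 4*(-11)) = -49 + 135*(2 - 44) = -49 + 135*(-42) = -49 - 5670 = -5719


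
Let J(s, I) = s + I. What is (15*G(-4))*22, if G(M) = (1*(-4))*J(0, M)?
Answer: 5280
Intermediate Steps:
J(s, I) = I + s
G(M) = -4*M (G(M) = (1*(-4))*(M + 0) = -4*M)
(15*G(-4))*22 = (15*(-4*(-4)))*22 = (15*16)*22 = 240*22 = 5280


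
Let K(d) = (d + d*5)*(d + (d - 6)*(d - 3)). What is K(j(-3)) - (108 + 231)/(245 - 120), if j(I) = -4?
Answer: -198339/125 ≈ -1586.7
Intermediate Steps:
K(d) = 6*d*(d + (-6 + d)*(-3 + d)) (K(d) = (d + 5*d)*(d + (-6 + d)*(-3 + d)) = (6*d)*(d + (-6 + d)*(-3 + d)) = 6*d*(d + (-6 + d)*(-3 + d)))
K(j(-3)) - (108 + 231)/(245 - 120) = 6*(-4)*(18 + (-4)² - 8*(-4)) - (108 + 231)/(245 - 120) = 6*(-4)*(18 + 16 + 32) - 339/125 = 6*(-4)*66 - 339/125 = -1584 - 1*339/125 = -1584 - 339/125 = -198339/125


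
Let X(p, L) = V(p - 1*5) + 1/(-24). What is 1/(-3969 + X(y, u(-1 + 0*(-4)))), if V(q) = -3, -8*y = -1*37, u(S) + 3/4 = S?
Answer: -24/95329 ≈ -0.00025176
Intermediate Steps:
u(S) = -¾ + S
y = 37/8 (y = -(-1)*37/8 = -⅛*(-37) = 37/8 ≈ 4.6250)
X(p, L) = -73/24 (X(p, L) = -3 + 1/(-24) = -3 - 1/24 = -73/24)
1/(-3969 + X(y, u(-1 + 0*(-4)))) = 1/(-3969 - 73/24) = 1/(-95329/24) = -24/95329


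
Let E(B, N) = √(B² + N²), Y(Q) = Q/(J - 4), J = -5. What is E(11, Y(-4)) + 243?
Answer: 243 + √9817/9 ≈ 254.01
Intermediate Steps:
Y(Q) = -Q/9 (Y(Q) = Q/(-5 - 4) = Q/(-9) = -Q/9)
E(11, Y(-4)) + 243 = √(11² + (-⅑*(-4))²) + 243 = √(121 + (4/9)²) + 243 = √(121 + 16/81) + 243 = √(9817/81) + 243 = √9817/9 + 243 = 243 + √9817/9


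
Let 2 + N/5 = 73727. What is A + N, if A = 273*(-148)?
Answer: 328221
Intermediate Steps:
N = 368625 (N = -10 + 5*73727 = -10 + 368635 = 368625)
A = -40404
A + N = -40404 + 368625 = 328221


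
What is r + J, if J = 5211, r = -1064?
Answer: 4147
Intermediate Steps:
r + J = -1064 + 5211 = 4147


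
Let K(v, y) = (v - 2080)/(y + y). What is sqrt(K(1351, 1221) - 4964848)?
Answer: I*sqrt(3289688623210)/814 ≈ 2228.2*I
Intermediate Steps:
K(v, y) = (-2080 + v)/(2*y) (K(v, y) = (-2080 + v)/((2*y)) = (-2080 + v)*(1/(2*y)) = (-2080 + v)/(2*y))
sqrt(K(1351, 1221) - 4964848) = sqrt((1/2)*(-2080 + 1351)/1221 - 4964848) = sqrt((1/2)*(1/1221)*(-729) - 4964848) = sqrt(-243/814 - 4964848) = sqrt(-4041386515/814) = I*sqrt(3289688623210)/814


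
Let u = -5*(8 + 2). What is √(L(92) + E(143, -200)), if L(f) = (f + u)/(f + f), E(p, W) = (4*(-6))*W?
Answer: 3*√1128587/46 ≈ 69.284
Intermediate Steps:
u = -50 (u = -5*10 = -50)
E(p, W) = -24*W
L(f) = (-50 + f)/(2*f) (L(f) = (f - 50)/(f + f) = (-50 + f)/((2*f)) = (-50 + f)*(1/(2*f)) = (-50 + f)/(2*f))
√(L(92) + E(143, -200)) = √((½)*(-50 + 92)/92 - 24*(-200)) = √((½)*(1/92)*42 + 4800) = √(21/92 + 4800) = √(441621/92) = 3*√1128587/46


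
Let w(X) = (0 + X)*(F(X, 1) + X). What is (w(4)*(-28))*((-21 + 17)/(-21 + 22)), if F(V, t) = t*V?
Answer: 3584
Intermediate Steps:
F(V, t) = V*t
w(X) = 2*X² (w(X) = (0 + X)*(X*1 + X) = X*(X + X) = X*(2*X) = 2*X²)
(w(4)*(-28))*((-21 + 17)/(-21 + 22)) = ((2*4²)*(-28))*((-21 + 17)/(-21 + 22)) = ((2*16)*(-28))*(-4/1) = (32*(-28))*(-4*1) = -896*(-4) = 3584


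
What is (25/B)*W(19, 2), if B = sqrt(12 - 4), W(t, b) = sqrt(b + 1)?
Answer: 25*sqrt(6)/4 ≈ 15.309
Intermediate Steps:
W(t, b) = sqrt(1 + b)
B = 2*sqrt(2) (B = sqrt(8) = 2*sqrt(2) ≈ 2.8284)
(25/B)*W(19, 2) = (25/((2*sqrt(2))))*sqrt(1 + 2) = (25*(sqrt(2)/4))*sqrt(3) = (25*sqrt(2)/4)*sqrt(3) = 25*sqrt(6)/4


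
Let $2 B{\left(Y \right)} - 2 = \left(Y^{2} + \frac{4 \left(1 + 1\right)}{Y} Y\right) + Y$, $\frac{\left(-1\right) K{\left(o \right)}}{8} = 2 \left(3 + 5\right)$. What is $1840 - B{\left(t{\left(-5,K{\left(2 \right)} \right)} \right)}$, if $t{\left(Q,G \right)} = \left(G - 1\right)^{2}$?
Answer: $-138467926$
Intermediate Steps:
$K{\left(o \right)} = -128$ ($K{\left(o \right)} = - 8 \cdot 2 \left(3 + 5\right) = - 8 \cdot 2 \cdot 8 = \left(-8\right) 16 = -128$)
$t{\left(Q,G \right)} = \left(-1 + G\right)^{2}$
$B{\left(Y \right)} = 5 + \frac{Y}{2} + \frac{Y^{2}}{2}$ ($B{\left(Y \right)} = 1 + \frac{\left(Y^{2} + \frac{4 \left(1 + 1\right)}{Y} Y\right) + Y}{2} = 1 + \frac{\left(Y^{2} + \frac{4 \cdot 2}{Y} Y\right) + Y}{2} = 1 + \frac{\left(Y^{2} + \frac{8}{Y} Y\right) + Y}{2} = 1 + \frac{\left(Y^{2} + 8\right) + Y}{2} = 1 + \frac{\left(8 + Y^{2}\right) + Y}{2} = 1 + \frac{8 + Y + Y^{2}}{2} = 1 + \left(4 + \frac{Y}{2} + \frac{Y^{2}}{2}\right) = 5 + \frac{Y}{2} + \frac{Y^{2}}{2}$)
$1840 - B{\left(t{\left(-5,K{\left(2 \right)} \right)} \right)} = 1840 - \left(5 + \frac{\left(-1 - 128\right)^{2}}{2} + \frac{\left(\left(-1 - 128\right)^{2}\right)^{2}}{2}\right) = 1840 - \left(5 + \frac{\left(-129\right)^{2}}{2} + \frac{\left(\left(-129\right)^{2}\right)^{2}}{2}\right) = 1840 - \left(5 + \frac{1}{2} \cdot 16641 + \frac{16641^{2}}{2}\right) = 1840 - \left(5 + \frac{16641}{2} + \frac{1}{2} \cdot 276922881\right) = 1840 - \left(5 + \frac{16641}{2} + \frac{276922881}{2}\right) = 1840 - 138469766 = -138467926$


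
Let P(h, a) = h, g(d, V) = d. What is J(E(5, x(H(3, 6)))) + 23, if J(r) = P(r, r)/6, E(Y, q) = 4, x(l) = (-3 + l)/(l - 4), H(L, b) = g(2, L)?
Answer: 71/3 ≈ 23.667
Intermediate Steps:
H(L, b) = 2
x(l) = (-3 + l)/(-4 + l)
J(r) = r/6
J(E(5, x(H(3, 6)))) + 23 = (1/6)*4 + 23 = 2/3 + 23 = 71/3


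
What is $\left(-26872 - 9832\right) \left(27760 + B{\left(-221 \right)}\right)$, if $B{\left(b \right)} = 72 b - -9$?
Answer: $-435199328$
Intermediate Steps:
$B{\left(b \right)} = 9 + 72 b$ ($B{\left(b \right)} = 72 b + 9 = 9 + 72 b$)
$\left(-26872 - 9832\right) \left(27760 + B{\left(-221 \right)}\right) = \left(-26872 - 9832\right) \left(27760 + \left(9 + 72 \left(-221\right)\right)\right) = - 36704 \left(27760 + \left(9 - 15912\right)\right) = - 36704 \left(27760 - 15903\right) = \left(-36704\right) 11857 = -435199328$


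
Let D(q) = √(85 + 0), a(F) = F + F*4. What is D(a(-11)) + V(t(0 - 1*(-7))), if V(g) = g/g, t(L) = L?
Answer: 1 + √85 ≈ 10.220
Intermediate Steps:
a(F) = 5*F (a(F) = F + 4*F = 5*F)
D(q) = √85
V(g) = 1
D(a(-11)) + V(t(0 - 1*(-7))) = √85 + 1 = 1 + √85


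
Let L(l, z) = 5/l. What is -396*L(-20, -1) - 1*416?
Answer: -317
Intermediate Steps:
-396*L(-20, -1) - 1*416 = -1980/(-20) - 1*416 = -1980*(-1)/20 - 416 = -396*(-1/4) - 416 = 99 - 416 = -317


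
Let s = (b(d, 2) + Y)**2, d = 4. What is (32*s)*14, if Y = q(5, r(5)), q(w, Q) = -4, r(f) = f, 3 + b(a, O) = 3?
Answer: 7168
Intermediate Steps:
b(a, O) = 0 (b(a, O) = -3 + 3 = 0)
Y = -4
s = 16 (s = (0 - 4)**2 = (-4)**2 = 16)
(32*s)*14 = (32*16)*14 = 512*14 = 7168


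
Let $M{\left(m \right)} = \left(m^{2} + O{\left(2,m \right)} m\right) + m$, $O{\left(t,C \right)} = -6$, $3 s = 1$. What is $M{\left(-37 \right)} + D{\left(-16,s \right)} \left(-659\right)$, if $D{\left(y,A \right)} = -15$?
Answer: $11439$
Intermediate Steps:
$s = \frac{1}{3}$ ($s = \frac{1}{3} \cdot 1 = \frac{1}{3} \approx 0.33333$)
$M{\left(m \right)} = m^{2} - 5 m$ ($M{\left(m \right)} = \left(m^{2} - 6 m\right) + m = m^{2} - 5 m$)
$M{\left(-37 \right)} + D{\left(-16,s \right)} \left(-659\right) = - 37 \left(-5 - 37\right) - -9885 = \left(-37\right) \left(-42\right) + 9885 = 1554 + 9885 = 11439$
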